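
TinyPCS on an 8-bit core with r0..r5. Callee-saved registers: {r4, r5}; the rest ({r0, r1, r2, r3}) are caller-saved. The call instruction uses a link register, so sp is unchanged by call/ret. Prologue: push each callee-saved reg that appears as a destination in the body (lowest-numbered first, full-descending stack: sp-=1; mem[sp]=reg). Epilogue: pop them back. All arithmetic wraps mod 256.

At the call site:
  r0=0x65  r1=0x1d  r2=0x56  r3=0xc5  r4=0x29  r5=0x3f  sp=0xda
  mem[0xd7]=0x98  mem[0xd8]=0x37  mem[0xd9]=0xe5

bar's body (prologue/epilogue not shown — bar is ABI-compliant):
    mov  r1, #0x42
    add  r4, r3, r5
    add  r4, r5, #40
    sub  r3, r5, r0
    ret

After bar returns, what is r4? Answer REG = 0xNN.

REG = 0x29

prologue: push r4 → mem[0xd9]=0x29, sp=0xd9
body[0] mov  r1, #0x42 → r1=0x42
body[1] add  r4, r3, r5 → r4=0x04
body[2] add  r4, r5, #40 → r4=0x67
body[3] sub  r3, r5, r0 → r3=0xda
epilogue: pop r4=0x29, sp=0xda
r4 is callee-saved → restored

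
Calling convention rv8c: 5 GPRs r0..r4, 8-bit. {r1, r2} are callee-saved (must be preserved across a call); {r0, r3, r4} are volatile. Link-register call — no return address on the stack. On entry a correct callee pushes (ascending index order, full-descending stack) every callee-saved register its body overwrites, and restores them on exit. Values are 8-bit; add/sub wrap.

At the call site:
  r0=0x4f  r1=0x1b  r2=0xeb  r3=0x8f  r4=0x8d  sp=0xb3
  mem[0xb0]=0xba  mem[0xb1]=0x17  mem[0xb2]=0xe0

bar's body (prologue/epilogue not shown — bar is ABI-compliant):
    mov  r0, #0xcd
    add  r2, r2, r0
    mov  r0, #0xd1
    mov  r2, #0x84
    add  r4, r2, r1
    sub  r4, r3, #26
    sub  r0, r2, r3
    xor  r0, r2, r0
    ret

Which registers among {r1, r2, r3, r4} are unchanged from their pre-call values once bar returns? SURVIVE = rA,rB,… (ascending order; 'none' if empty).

SURVIVE = r1,r2,r3

prologue: push r2 → mem[0xb2]=0xeb, sp=0xb2
body[0] mov  r0, #0xcd → r0=0xcd
body[1] add  r2, r2, r0 → r2=0xb8
body[2] mov  r0, #0xd1 → r0=0xd1
body[3] mov  r2, #0x84 → r2=0x84
body[4] add  r4, r2, r1 → r4=0x9f
body[5] sub  r4, r3, #26 → r4=0x75
body[6] sub  r0, r2, r3 → r0=0xf5
body[7] xor  r0, r2, r0 → r0=0x71
epilogue: pop r2=0xeb, sp=0xb3
r1: callee-saved, written=False
r2: callee-saved, written=True
r3: caller-saved, written=False
r4: caller-saved, written=True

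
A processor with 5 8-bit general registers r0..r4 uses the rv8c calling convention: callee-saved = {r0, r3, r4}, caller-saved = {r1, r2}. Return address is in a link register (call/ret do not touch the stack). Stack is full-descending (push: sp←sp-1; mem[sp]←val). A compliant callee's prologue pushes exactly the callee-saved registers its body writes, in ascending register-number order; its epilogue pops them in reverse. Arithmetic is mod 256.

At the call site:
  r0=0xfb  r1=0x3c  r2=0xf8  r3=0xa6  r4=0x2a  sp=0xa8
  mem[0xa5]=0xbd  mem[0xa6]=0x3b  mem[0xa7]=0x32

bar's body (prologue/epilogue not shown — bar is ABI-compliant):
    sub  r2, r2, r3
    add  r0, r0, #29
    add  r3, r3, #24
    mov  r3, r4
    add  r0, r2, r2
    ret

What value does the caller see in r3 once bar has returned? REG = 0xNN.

REG = 0xa6

prologue: push r0 → mem[0xa7]=0xfb, sp=0xa7
prologue: push r3 → mem[0xa6]=0xa6, sp=0xa6
body[0] sub  r2, r2, r3 → r2=0x52
body[1] add  r0, r0, #29 → r0=0x18
body[2] add  r3, r3, #24 → r3=0xbe
body[3] mov  r3, r4 → r3=0x2a
body[4] add  r0, r2, r2 → r0=0xa4
epilogue: pop r3=0xa6, sp=0xa7
epilogue: pop r0=0xfb, sp=0xa8
r3 is callee-saved → restored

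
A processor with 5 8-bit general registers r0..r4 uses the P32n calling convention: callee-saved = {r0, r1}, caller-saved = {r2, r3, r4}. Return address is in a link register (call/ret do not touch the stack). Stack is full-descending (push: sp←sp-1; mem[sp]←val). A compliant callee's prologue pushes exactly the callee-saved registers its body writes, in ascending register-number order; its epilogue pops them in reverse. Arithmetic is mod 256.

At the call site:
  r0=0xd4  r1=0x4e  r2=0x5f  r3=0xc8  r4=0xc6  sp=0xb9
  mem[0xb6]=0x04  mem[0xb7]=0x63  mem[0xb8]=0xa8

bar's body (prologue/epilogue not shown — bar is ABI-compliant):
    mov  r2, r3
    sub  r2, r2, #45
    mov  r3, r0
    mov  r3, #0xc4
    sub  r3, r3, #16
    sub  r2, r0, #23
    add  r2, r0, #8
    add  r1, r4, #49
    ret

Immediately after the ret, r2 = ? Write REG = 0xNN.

prologue: push r1 -> mem[0xb8]=0x4e, sp=0xb8
body[0] mov  r2, r3 -> r2=0xc8
body[1] sub  r2, r2, #45 -> r2=0x9b
body[2] mov  r3, r0 -> r3=0xd4
body[3] mov  r3, #0xc4 -> r3=0xc4
body[4] sub  r3, r3, #16 -> r3=0xb4
body[5] sub  r2, r0, #23 -> r2=0xbd
body[6] add  r2, r0, #8 -> r2=0xdc
body[7] add  r1, r4, #49 -> r1=0xf7
epilogue: pop r1=0x4e, sp=0xb9
r2 is caller-saved -> body value

REG = 0xdc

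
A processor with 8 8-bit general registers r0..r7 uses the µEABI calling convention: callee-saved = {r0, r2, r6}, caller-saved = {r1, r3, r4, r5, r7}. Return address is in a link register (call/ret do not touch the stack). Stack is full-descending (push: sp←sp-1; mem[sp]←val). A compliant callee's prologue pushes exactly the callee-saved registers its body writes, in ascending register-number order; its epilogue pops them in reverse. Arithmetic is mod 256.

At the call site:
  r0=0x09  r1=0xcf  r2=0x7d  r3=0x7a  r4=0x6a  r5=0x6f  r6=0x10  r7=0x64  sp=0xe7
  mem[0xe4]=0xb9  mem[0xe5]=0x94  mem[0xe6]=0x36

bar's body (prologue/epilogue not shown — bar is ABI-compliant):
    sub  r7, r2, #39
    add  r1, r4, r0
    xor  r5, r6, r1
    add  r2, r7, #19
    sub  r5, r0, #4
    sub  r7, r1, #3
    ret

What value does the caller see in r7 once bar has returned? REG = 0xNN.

prologue: push r2 → mem[0xe6]=0x7d, sp=0xe6
body[0] sub  r7, r2, #39 → r7=0x56
body[1] add  r1, r4, r0 → r1=0x73
body[2] xor  r5, r6, r1 → r5=0x63
body[3] add  r2, r7, #19 → r2=0x69
body[4] sub  r5, r0, #4 → r5=0x05
body[5] sub  r7, r1, #3 → r7=0x70
epilogue: pop r2=0x7d, sp=0xe7
r7 is caller-saved → body value

REG = 0x70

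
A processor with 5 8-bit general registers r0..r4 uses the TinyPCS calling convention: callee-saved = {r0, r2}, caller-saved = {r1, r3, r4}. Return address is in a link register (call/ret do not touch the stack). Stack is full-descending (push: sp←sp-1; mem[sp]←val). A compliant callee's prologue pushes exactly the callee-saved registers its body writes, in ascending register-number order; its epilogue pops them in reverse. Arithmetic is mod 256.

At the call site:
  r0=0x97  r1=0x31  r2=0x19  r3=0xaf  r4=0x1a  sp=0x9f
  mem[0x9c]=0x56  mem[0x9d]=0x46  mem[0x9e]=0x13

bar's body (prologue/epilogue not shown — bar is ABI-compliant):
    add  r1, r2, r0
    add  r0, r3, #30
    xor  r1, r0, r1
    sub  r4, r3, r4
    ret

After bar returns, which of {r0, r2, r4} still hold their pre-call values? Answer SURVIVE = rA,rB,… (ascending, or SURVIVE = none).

prologue: push r0 → mem[0x9e]=0x97, sp=0x9e
body[0] add  r1, r2, r0 → r1=0xb0
body[1] add  r0, r3, #30 → r0=0xcd
body[2] xor  r1, r0, r1 → r1=0x7d
body[3] sub  r4, r3, r4 → r4=0x95
epilogue: pop r0=0x97, sp=0x9f
r0: callee-saved, written=True
r2: callee-saved, written=False
r4: caller-saved, written=True

SURVIVE = r0,r2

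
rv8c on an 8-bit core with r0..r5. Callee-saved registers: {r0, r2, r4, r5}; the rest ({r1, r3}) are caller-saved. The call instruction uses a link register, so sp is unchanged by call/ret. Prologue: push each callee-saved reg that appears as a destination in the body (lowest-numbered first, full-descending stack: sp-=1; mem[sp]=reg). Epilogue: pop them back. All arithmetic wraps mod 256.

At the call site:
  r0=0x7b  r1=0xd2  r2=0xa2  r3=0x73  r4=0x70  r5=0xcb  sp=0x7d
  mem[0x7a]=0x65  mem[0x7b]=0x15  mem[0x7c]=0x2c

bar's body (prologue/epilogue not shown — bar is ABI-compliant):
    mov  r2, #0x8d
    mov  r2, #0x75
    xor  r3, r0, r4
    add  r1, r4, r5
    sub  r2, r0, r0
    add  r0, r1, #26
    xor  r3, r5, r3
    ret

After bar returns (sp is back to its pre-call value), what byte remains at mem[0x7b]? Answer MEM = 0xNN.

MEM = 0xa2

prologue: push r0 -> mem[0x7c]=0x7b, sp=0x7c
prologue: push r2 -> mem[0x7b]=0xa2, sp=0x7b
body[0] mov  r2, #0x8d -> r2=0x8d
body[1] mov  r2, #0x75 -> r2=0x75
body[2] xor  r3, r0, r4 -> r3=0x0b
body[3] add  r1, r4, r5 -> r1=0x3b
body[4] sub  r2, r0, r0 -> r2=0x00
body[5] add  r0, r1, #26 -> r0=0x55
body[6] xor  r3, r5, r3 -> r3=0xc0
epilogue: pop r2=0xa2, sp=0x7c
epilogue: pop r0=0x7b, sp=0x7d
prologue pushed ['r0', 'r2'] at ['0x7c', '0x7b']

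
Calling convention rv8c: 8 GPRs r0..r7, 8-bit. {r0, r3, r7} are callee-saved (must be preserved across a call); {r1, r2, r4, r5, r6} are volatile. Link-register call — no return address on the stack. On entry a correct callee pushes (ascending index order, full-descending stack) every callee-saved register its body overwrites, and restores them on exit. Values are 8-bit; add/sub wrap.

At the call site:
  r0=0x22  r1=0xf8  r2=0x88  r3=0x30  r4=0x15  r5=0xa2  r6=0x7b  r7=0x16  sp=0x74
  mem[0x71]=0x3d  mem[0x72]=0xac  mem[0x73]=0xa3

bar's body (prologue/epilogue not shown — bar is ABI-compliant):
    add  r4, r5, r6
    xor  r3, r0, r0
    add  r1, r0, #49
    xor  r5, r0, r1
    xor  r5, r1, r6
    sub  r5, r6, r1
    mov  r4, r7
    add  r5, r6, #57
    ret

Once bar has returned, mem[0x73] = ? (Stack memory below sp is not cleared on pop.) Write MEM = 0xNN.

MEM = 0x30

prologue: push r3 → mem[0x73]=0x30, sp=0x73
body[0] add  r4, r5, r6 → r4=0x1d
body[1] xor  r3, r0, r0 → r3=0x00
body[2] add  r1, r0, #49 → r1=0x53
body[3] xor  r5, r0, r1 → r5=0x71
body[4] xor  r5, r1, r6 → r5=0x28
body[5] sub  r5, r6, r1 → r5=0x28
body[6] mov  r4, r7 → r4=0x16
body[7] add  r5, r6, #57 → r5=0xb4
epilogue: pop r3=0x30, sp=0x74
prologue pushed ['r3'] at ['0x73']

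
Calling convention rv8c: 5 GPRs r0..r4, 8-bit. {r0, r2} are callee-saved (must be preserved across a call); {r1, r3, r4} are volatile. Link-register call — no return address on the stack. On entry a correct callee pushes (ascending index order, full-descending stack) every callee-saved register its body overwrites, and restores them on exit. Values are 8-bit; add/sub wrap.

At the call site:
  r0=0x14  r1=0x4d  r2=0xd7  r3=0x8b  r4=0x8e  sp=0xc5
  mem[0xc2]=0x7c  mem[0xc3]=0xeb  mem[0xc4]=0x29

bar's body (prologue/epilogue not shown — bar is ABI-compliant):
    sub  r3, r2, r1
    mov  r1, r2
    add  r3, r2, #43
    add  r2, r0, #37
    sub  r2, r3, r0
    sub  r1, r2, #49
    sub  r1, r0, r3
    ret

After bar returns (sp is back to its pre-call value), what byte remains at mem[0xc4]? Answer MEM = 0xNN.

prologue: push r2 -> mem[0xc4]=0xd7, sp=0xc4
body[0] sub  r3, r2, r1 -> r3=0x8a
body[1] mov  r1, r2 -> r1=0xd7
body[2] add  r3, r2, #43 -> r3=0x02
body[3] add  r2, r0, #37 -> r2=0x39
body[4] sub  r2, r3, r0 -> r2=0xee
body[5] sub  r1, r2, #49 -> r1=0xbd
body[6] sub  r1, r0, r3 -> r1=0x12
epilogue: pop r2=0xd7, sp=0xc5
prologue pushed ['r2'] at ['0xc4']

MEM = 0xd7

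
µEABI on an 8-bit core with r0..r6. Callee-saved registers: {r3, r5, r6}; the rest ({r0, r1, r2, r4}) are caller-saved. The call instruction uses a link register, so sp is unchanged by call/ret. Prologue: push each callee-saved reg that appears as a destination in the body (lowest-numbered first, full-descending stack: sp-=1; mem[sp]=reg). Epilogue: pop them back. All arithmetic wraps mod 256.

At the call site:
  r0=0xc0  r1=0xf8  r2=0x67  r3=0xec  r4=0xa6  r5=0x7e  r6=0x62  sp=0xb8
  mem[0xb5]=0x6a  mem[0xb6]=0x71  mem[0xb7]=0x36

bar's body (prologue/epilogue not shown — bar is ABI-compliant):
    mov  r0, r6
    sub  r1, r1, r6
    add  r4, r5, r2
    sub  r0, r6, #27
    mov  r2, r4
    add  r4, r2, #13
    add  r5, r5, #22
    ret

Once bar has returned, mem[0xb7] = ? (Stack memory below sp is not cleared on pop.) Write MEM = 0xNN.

prologue: push r5 → mem[0xb7]=0x7e, sp=0xb7
body[0] mov  r0, r6 → r0=0x62
body[1] sub  r1, r1, r6 → r1=0x96
body[2] add  r4, r5, r2 → r4=0xe5
body[3] sub  r0, r6, #27 → r0=0x47
body[4] mov  r2, r4 → r2=0xe5
body[5] add  r4, r2, #13 → r4=0xf2
body[6] add  r5, r5, #22 → r5=0x94
epilogue: pop r5=0x7e, sp=0xb8
prologue pushed ['r5'] at ['0xb7']

MEM = 0x7e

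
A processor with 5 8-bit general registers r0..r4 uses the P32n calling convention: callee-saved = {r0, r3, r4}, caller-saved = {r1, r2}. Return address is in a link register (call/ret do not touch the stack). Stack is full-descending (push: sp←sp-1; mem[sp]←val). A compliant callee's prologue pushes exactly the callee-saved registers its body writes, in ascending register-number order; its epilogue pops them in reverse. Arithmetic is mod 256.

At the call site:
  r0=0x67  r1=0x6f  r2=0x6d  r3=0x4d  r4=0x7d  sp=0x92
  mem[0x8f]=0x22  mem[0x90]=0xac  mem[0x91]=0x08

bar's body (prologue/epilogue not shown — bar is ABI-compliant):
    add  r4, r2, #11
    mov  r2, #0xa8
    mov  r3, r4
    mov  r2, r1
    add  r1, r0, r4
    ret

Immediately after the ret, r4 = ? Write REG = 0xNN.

prologue: push r3 → mem[0x91]=0x4d, sp=0x91
prologue: push r4 → mem[0x90]=0x7d, sp=0x90
body[0] add  r4, r2, #11 → r4=0x78
body[1] mov  r2, #0xa8 → r2=0xa8
body[2] mov  r3, r4 → r3=0x78
body[3] mov  r2, r1 → r2=0x6f
body[4] add  r1, r0, r4 → r1=0xdf
epilogue: pop r4=0x7d, sp=0x91
epilogue: pop r3=0x4d, sp=0x92
r4 is callee-saved → restored

REG = 0x7d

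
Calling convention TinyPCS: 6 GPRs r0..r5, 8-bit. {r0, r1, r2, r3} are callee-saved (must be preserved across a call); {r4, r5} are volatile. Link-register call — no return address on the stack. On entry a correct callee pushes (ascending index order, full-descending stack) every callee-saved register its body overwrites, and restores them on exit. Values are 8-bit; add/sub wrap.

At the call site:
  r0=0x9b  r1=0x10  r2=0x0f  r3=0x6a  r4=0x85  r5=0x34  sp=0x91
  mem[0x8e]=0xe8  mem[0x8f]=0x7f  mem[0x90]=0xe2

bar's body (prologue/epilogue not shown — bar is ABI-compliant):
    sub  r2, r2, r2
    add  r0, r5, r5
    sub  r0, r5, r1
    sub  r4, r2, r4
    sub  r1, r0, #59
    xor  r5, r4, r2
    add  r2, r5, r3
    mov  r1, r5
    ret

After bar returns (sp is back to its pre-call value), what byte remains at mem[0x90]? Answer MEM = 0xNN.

MEM = 0x9b

prologue: push r0 -> mem[0x90]=0x9b, sp=0x90
prologue: push r1 -> mem[0x8f]=0x10, sp=0x8f
prologue: push r2 -> mem[0x8e]=0x0f, sp=0x8e
body[0] sub  r2, r2, r2 -> r2=0x00
body[1] add  r0, r5, r5 -> r0=0x68
body[2] sub  r0, r5, r1 -> r0=0x24
body[3] sub  r4, r2, r4 -> r4=0x7b
body[4] sub  r1, r0, #59 -> r1=0xe9
body[5] xor  r5, r4, r2 -> r5=0x7b
body[6] add  r2, r5, r3 -> r2=0xe5
body[7] mov  r1, r5 -> r1=0x7b
epilogue: pop r2=0x0f, sp=0x8f
epilogue: pop r1=0x10, sp=0x90
epilogue: pop r0=0x9b, sp=0x91
prologue pushed ['r0', 'r1', 'r2'] at ['0x90', '0x8f', '0x8e']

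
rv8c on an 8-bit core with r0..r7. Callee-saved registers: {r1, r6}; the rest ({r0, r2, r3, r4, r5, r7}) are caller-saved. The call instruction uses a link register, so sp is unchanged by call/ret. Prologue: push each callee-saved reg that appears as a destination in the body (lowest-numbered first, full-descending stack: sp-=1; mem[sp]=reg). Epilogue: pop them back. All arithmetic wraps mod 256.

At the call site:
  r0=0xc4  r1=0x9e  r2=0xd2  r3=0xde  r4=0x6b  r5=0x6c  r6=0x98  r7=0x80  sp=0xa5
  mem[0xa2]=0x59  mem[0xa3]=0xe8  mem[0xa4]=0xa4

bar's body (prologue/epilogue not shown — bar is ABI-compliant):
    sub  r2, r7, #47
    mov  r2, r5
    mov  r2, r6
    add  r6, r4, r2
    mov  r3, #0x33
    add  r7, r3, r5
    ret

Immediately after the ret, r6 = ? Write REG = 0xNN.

prologue: push r6 → mem[0xa4]=0x98, sp=0xa4
body[0] sub  r2, r7, #47 → r2=0x51
body[1] mov  r2, r5 → r2=0x6c
body[2] mov  r2, r6 → r2=0x98
body[3] add  r6, r4, r2 → r6=0x03
body[4] mov  r3, #0x33 → r3=0x33
body[5] add  r7, r3, r5 → r7=0x9f
epilogue: pop r6=0x98, sp=0xa5
r6 is callee-saved → restored

REG = 0x98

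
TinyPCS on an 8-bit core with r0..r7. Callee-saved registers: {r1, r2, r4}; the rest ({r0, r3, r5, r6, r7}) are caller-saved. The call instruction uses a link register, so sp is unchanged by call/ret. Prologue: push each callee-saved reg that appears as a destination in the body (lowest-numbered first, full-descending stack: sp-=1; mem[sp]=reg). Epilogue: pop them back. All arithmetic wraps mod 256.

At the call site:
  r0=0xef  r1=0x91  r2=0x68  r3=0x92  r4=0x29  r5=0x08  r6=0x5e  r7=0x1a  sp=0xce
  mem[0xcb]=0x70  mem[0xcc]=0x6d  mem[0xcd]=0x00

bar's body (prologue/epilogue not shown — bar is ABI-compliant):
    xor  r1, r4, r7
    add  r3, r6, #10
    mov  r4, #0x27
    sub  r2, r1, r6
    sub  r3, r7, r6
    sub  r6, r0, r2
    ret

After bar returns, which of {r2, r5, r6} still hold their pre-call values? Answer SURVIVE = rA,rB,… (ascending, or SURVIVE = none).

SURVIVE = r2,r5

prologue: push r1 -> mem[0xcd]=0x91, sp=0xcd
prologue: push r2 -> mem[0xcc]=0x68, sp=0xcc
prologue: push r4 -> mem[0xcb]=0x29, sp=0xcb
body[0] xor  r1, r4, r7 -> r1=0x33
body[1] add  r3, r6, #10 -> r3=0x68
body[2] mov  r4, #0x27 -> r4=0x27
body[3] sub  r2, r1, r6 -> r2=0xd5
body[4] sub  r3, r7, r6 -> r3=0xbc
body[5] sub  r6, r0, r2 -> r6=0x1a
epilogue: pop r4=0x29, sp=0xcc
epilogue: pop r2=0x68, sp=0xcd
epilogue: pop r1=0x91, sp=0xce
r2: callee-saved, written=True
r5: caller-saved, written=False
r6: caller-saved, written=True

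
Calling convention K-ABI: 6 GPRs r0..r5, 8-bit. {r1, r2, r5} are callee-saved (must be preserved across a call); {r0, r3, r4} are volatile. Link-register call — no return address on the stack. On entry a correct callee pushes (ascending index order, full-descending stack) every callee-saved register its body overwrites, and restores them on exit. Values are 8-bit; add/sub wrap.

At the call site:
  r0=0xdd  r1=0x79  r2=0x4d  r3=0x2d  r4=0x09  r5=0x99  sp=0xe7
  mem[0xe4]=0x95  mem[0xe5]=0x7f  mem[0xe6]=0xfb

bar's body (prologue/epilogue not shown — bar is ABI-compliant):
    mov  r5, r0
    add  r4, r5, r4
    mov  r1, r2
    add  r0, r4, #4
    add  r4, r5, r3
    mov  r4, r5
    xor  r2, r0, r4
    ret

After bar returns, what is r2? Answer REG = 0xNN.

prologue: push r1 -> mem[0xe6]=0x79, sp=0xe6
prologue: push r2 -> mem[0xe5]=0x4d, sp=0xe5
prologue: push r5 -> mem[0xe4]=0x99, sp=0xe4
body[0] mov  r5, r0 -> r5=0xdd
body[1] add  r4, r5, r4 -> r4=0xe6
body[2] mov  r1, r2 -> r1=0x4d
body[3] add  r0, r4, #4 -> r0=0xea
body[4] add  r4, r5, r3 -> r4=0x0a
body[5] mov  r4, r5 -> r4=0xdd
body[6] xor  r2, r0, r4 -> r2=0x37
epilogue: pop r5=0x99, sp=0xe5
epilogue: pop r2=0x4d, sp=0xe6
epilogue: pop r1=0x79, sp=0xe7
r2 is callee-saved -> restored

REG = 0x4d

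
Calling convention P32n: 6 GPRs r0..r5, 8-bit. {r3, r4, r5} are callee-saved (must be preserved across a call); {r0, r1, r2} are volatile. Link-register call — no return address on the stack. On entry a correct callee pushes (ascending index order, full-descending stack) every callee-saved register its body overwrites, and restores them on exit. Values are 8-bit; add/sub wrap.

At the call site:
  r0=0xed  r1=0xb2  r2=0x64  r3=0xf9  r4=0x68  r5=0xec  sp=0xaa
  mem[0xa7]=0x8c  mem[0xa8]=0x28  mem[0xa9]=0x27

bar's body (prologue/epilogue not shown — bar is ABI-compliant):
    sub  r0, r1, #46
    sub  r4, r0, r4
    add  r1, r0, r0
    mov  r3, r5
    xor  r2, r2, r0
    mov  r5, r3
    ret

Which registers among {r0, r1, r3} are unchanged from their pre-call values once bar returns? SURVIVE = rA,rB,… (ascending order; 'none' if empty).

prologue: push r3 → mem[0xa9]=0xf9, sp=0xa9
prologue: push r4 → mem[0xa8]=0x68, sp=0xa8
prologue: push r5 → mem[0xa7]=0xec, sp=0xa7
body[0] sub  r0, r1, #46 → r0=0x84
body[1] sub  r4, r0, r4 → r4=0x1c
body[2] add  r1, r0, r0 → r1=0x08
body[3] mov  r3, r5 → r3=0xec
body[4] xor  r2, r2, r0 → r2=0xe0
body[5] mov  r5, r3 → r5=0xec
epilogue: pop r5=0xec, sp=0xa8
epilogue: pop r4=0x68, sp=0xa9
epilogue: pop r3=0xf9, sp=0xaa
r0: caller-saved, written=True
r1: caller-saved, written=True
r3: callee-saved, written=True

SURVIVE = r3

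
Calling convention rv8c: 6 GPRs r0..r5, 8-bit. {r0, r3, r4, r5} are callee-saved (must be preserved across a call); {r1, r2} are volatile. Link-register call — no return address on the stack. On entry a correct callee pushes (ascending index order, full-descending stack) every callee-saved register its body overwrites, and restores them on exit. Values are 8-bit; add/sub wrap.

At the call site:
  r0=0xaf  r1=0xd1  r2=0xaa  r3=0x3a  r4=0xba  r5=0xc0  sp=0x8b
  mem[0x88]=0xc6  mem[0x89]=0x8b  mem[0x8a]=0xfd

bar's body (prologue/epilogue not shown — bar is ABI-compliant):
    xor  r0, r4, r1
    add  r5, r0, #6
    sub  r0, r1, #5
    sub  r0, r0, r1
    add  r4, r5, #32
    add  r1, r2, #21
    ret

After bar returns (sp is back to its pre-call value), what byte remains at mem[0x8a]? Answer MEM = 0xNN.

prologue: push r0 -> mem[0x8a]=0xaf, sp=0x8a
prologue: push r4 -> mem[0x89]=0xba, sp=0x89
prologue: push r5 -> mem[0x88]=0xc0, sp=0x88
body[0] xor  r0, r4, r1 -> r0=0x6b
body[1] add  r5, r0, #6 -> r5=0x71
body[2] sub  r0, r1, #5 -> r0=0xcc
body[3] sub  r0, r0, r1 -> r0=0xfb
body[4] add  r4, r5, #32 -> r4=0x91
body[5] add  r1, r2, #21 -> r1=0xbf
epilogue: pop r5=0xc0, sp=0x89
epilogue: pop r4=0xba, sp=0x8a
epilogue: pop r0=0xaf, sp=0x8b
prologue pushed ['r0', 'r4', 'r5'] at ['0x8a', '0x89', '0x88']

MEM = 0xaf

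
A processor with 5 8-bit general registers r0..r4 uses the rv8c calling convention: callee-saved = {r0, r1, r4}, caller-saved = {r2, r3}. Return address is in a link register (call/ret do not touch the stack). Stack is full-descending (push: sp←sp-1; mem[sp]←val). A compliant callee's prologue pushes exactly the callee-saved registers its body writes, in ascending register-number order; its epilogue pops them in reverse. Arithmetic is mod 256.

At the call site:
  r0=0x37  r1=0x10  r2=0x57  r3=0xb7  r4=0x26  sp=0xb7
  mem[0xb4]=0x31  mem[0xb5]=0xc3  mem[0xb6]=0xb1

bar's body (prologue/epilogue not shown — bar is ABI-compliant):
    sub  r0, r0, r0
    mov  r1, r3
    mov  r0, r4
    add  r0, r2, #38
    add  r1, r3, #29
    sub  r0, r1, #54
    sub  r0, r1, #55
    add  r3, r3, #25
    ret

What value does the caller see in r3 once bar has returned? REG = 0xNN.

prologue: push r0 → mem[0xb6]=0x37, sp=0xb6
prologue: push r1 → mem[0xb5]=0x10, sp=0xb5
body[0] sub  r0, r0, r0 → r0=0x00
body[1] mov  r1, r3 → r1=0xb7
body[2] mov  r0, r4 → r0=0x26
body[3] add  r0, r2, #38 → r0=0x7d
body[4] add  r1, r3, #29 → r1=0xd4
body[5] sub  r0, r1, #54 → r0=0x9e
body[6] sub  r0, r1, #55 → r0=0x9d
body[7] add  r3, r3, #25 → r3=0xd0
epilogue: pop r1=0x10, sp=0xb6
epilogue: pop r0=0x37, sp=0xb7
r3 is caller-saved → body value

REG = 0xd0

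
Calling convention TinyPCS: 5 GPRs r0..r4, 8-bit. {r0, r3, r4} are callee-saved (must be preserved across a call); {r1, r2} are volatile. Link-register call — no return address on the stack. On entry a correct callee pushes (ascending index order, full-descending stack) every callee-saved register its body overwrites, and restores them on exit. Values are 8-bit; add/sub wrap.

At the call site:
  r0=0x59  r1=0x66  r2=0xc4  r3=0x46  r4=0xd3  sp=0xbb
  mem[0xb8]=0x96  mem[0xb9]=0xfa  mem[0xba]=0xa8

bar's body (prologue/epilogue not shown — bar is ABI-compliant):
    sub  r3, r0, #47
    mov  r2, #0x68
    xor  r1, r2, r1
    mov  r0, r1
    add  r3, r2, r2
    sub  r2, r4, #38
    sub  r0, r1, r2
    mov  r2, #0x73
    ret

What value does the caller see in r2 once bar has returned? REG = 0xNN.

REG = 0x73

prologue: push r0 → mem[0xba]=0x59, sp=0xba
prologue: push r3 → mem[0xb9]=0x46, sp=0xb9
body[0] sub  r3, r0, #47 → r3=0x2a
body[1] mov  r2, #0x68 → r2=0x68
body[2] xor  r1, r2, r1 → r1=0x0e
body[3] mov  r0, r1 → r0=0x0e
body[4] add  r3, r2, r2 → r3=0xd0
body[5] sub  r2, r4, #38 → r2=0xad
body[6] sub  r0, r1, r2 → r0=0x61
body[7] mov  r2, #0x73 → r2=0x73
epilogue: pop r3=0x46, sp=0xba
epilogue: pop r0=0x59, sp=0xbb
r2 is caller-saved → body value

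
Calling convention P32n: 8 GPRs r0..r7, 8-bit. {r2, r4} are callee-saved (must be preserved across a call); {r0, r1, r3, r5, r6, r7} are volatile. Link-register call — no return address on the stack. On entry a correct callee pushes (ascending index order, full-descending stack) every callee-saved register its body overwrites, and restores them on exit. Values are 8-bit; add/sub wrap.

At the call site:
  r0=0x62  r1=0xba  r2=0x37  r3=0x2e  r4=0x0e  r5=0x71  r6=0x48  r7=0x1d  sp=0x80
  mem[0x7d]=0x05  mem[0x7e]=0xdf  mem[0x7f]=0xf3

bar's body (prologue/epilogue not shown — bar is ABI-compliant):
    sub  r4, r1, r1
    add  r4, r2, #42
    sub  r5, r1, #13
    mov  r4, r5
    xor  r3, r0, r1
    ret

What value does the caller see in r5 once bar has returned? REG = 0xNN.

REG = 0xad

prologue: push r4 → mem[0x7f]=0x0e, sp=0x7f
body[0] sub  r4, r1, r1 → r4=0x00
body[1] add  r4, r2, #42 → r4=0x61
body[2] sub  r5, r1, #13 → r5=0xad
body[3] mov  r4, r5 → r4=0xad
body[4] xor  r3, r0, r1 → r3=0xd8
epilogue: pop r4=0x0e, sp=0x80
r5 is caller-saved → body value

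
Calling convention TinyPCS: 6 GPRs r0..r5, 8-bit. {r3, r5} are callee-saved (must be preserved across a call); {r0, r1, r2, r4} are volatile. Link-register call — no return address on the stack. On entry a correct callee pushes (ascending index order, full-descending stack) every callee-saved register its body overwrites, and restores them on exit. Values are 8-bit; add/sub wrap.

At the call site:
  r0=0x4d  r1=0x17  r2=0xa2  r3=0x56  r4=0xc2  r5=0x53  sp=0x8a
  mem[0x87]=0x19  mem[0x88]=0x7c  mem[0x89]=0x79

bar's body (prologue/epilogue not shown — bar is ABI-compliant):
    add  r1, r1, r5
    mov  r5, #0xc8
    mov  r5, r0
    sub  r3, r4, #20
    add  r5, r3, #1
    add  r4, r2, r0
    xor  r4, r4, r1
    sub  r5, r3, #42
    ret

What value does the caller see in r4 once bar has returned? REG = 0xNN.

prologue: push r3 → mem[0x89]=0x56, sp=0x89
prologue: push r5 → mem[0x88]=0x53, sp=0x88
body[0] add  r1, r1, r5 → r1=0x6a
body[1] mov  r5, #0xc8 → r5=0xc8
body[2] mov  r5, r0 → r5=0x4d
body[3] sub  r3, r4, #20 → r3=0xae
body[4] add  r5, r3, #1 → r5=0xaf
body[5] add  r4, r2, r0 → r4=0xef
body[6] xor  r4, r4, r1 → r4=0x85
body[7] sub  r5, r3, #42 → r5=0x84
epilogue: pop r5=0x53, sp=0x89
epilogue: pop r3=0x56, sp=0x8a
r4 is caller-saved → body value

REG = 0x85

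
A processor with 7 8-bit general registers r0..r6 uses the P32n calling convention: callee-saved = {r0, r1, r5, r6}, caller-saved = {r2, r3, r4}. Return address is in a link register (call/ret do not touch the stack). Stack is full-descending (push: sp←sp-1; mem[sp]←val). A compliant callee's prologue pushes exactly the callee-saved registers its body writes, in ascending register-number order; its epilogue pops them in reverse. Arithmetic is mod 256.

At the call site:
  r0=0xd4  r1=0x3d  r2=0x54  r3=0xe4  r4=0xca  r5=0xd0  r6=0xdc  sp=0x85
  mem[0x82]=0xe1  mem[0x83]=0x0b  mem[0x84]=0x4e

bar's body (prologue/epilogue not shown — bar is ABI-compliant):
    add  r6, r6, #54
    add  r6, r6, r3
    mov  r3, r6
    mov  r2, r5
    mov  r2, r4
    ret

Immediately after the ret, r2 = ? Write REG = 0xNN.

REG = 0xca

prologue: push r6 → mem[0x84]=0xdc, sp=0x84
body[0] add  r6, r6, #54 → r6=0x12
body[1] add  r6, r6, r3 → r6=0xf6
body[2] mov  r3, r6 → r3=0xf6
body[3] mov  r2, r5 → r2=0xd0
body[4] mov  r2, r4 → r2=0xca
epilogue: pop r6=0xdc, sp=0x85
r2 is caller-saved → body value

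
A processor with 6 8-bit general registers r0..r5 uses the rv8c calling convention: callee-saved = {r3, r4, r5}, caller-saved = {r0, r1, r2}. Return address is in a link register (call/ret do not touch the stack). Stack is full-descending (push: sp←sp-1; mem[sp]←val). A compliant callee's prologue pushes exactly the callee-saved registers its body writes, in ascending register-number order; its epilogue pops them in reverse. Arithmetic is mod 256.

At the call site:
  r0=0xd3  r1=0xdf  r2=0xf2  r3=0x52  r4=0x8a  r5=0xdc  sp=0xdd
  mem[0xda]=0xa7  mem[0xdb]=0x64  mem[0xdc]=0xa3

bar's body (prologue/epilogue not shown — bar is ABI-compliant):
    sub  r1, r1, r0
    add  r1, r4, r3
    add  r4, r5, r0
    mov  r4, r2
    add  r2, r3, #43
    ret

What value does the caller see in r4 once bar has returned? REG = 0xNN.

REG = 0x8a

prologue: push r4 -> mem[0xdc]=0x8a, sp=0xdc
body[0] sub  r1, r1, r0 -> r1=0x0c
body[1] add  r1, r4, r3 -> r1=0xdc
body[2] add  r4, r5, r0 -> r4=0xaf
body[3] mov  r4, r2 -> r4=0xf2
body[4] add  r2, r3, #43 -> r2=0x7d
epilogue: pop r4=0x8a, sp=0xdd
r4 is callee-saved -> restored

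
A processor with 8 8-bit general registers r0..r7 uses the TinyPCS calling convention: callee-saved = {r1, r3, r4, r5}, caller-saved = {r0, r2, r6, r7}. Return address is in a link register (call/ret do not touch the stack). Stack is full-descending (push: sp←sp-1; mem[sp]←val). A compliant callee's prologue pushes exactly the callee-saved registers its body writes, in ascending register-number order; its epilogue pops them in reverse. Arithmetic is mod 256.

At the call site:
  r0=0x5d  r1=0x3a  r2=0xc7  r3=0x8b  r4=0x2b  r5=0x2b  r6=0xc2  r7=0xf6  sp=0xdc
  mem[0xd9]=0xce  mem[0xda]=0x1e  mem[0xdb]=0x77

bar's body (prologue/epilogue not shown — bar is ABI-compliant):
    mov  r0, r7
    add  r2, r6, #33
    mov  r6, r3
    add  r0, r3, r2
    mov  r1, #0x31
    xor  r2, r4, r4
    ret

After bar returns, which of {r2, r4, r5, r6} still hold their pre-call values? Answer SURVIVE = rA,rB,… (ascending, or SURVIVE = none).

SURVIVE = r4,r5

prologue: push r1 -> mem[0xdb]=0x3a, sp=0xdb
body[0] mov  r0, r7 -> r0=0xf6
body[1] add  r2, r6, #33 -> r2=0xe3
body[2] mov  r6, r3 -> r6=0x8b
body[3] add  r0, r3, r2 -> r0=0x6e
body[4] mov  r1, #0x31 -> r1=0x31
body[5] xor  r2, r4, r4 -> r2=0x00
epilogue: pop r1=0x3a, sp=0xdc
r2: caller-saved, written=True
r4: callee-saved, written=False
r5: callee-saved, written=False
r6: caller-saved, written=True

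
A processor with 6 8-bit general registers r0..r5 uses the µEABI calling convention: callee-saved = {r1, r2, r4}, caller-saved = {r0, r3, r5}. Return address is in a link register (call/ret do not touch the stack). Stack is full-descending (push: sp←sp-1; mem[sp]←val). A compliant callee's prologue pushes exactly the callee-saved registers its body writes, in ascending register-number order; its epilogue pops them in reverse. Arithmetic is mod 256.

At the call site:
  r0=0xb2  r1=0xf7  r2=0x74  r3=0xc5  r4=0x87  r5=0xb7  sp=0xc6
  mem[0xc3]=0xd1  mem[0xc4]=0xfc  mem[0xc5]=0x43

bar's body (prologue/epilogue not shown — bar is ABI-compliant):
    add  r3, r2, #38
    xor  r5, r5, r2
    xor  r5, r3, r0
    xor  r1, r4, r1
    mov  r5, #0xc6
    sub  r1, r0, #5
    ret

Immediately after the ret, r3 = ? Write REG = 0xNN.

prologue: push r1 → mem[0xc5]=0xf7, sp=0xc5
body[0] add  r3, r2, #38 → r3=0x9a
body[1] xor  r5, r5, r2 → r5=0xc3
body[2] xor  r5, r3, r0 → r5=0x28
body[3] xor  r1, r4, r1 → r1=0x70
body[4] mov  r5, #0xc6 → r5=0xc6
body[5] sub  r1, r0, #5 → r1=0xad
epilogue: pop r1=0xf7, sp=0xc6
r3 is caller-saved → body value

REG = 0x9a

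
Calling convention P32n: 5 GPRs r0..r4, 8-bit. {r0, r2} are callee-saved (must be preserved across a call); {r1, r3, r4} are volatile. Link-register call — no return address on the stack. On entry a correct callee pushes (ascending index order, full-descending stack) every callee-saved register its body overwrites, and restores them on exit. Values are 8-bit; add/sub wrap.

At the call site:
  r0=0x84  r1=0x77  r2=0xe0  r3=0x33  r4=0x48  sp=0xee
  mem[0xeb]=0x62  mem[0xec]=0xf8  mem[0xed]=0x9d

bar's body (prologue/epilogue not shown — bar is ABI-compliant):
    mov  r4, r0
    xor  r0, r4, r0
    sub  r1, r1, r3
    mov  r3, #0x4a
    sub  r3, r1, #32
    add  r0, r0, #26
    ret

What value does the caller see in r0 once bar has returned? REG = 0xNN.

REG = 0x84

prologue: push r0 -> mem[0xed]=0x84, sp=0xed
body[0] mov  r4, r0 -> r4=0x84
body[1] xor  r0, r4, r0 -> r0=0x00
body[2] sub  r1, r1, r3 -> r1=0x44
body[3] mov  r3, #0x4a -> r3=0x4a
body[4] sub  r3, r1, #32 -> r3=0x24
body[5] add  r0, r0, #26 -> r0=0x1a
epilogue: pop r0=0x84, sp=0xee
r0 is callee-saved -> restored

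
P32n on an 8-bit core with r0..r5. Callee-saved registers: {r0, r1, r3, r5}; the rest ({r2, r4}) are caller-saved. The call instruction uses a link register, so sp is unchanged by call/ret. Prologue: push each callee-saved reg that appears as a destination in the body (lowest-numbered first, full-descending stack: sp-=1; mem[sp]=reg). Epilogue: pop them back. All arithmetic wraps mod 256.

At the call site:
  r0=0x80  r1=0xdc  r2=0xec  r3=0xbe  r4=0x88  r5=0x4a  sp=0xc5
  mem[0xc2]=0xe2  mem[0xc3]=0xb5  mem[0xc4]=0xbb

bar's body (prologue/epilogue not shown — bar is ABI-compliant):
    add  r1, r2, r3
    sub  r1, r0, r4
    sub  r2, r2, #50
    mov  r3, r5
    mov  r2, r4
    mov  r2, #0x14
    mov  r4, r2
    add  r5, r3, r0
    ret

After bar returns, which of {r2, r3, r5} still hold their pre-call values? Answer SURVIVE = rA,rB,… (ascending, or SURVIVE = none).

prologue: push r1 -> mem[0xc4]=0xdc, sp=0xc4
prologue: push r3 -> mem[0xc3]=0xbe, sp=0xc3
prologue: push r5 -> mem[0xc2]=0x4a, sp=0xc2
body[0] add  r1, r2, r3 -> r1=0xaa
body[1] sub  r1, r0, r4 -> r1=0xf8
body[2] sub  r2, r2, #50 -> r2=0xba
body[3] mov  r3, r5 -> r3=0x4a
body[4] mov  r2, r4 -> r2=0x88
body[5] mov  r2, #0x14 -> r2=0x14
body[6] mov  r4, r2 -> r4=0x14
body[7] add  r5, r3, r0 -> r5=0xca
epilogue: pop r5=0x4a, sp=0xc3
epilogue: pop r3=0xbe, sp=0xc4
epilogue: pop r1=0xdc, sp=0xc5
r2: caller-saved, written=True
r3: callee-saved, written=True
r5: callee-saved, written=True

SURVIVE = r3,r5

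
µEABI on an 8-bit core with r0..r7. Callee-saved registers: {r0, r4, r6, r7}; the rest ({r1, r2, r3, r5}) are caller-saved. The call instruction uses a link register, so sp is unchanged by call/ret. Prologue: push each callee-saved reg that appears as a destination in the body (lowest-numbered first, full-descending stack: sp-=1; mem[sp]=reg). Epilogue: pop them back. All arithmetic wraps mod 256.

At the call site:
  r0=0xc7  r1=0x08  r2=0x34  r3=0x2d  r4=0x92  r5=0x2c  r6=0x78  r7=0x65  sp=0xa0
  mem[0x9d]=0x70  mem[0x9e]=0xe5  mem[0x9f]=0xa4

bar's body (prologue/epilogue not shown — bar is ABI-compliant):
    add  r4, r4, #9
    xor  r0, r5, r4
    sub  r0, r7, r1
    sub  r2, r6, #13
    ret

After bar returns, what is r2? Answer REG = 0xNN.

REG = 0x6b

prologue: push r0 → mem[0x9f]=0xc7, sp=0x9f
prologue: push r4 → mem[0x9e]=0x92, sp=0x9e
body[0] add  r4, r4, #9 → r4=0x9b
body[1] xor  r0, r5, r4 → r0=0xb7
body[2] sub  r0, r7, r1 → r0=0x5d
body[3] sub  r2, r6, #13 → r2=0x6b
epilogue: pop r4=0x92, sp=0x9f
epilogue: pop r0=0xc7, sp=0xa0
r2 is caller-saved → body value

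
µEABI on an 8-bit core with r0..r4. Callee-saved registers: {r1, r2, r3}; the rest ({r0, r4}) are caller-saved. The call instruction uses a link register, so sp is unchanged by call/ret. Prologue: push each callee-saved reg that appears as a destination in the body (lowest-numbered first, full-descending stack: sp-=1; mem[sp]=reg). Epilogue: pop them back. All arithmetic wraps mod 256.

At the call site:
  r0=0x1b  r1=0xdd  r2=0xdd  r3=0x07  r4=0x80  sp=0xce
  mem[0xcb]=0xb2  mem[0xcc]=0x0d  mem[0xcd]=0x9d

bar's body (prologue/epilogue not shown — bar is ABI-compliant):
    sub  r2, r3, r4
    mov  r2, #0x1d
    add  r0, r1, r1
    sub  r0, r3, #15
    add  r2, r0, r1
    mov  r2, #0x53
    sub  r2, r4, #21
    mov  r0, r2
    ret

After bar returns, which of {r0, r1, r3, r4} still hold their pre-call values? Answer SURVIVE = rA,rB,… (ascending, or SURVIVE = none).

prologue: push r2 -> mem[0xcd]=0xdd, sp=0xcd
body[0] sub  r2, r3, r4 -> r2=0x87
body[1] mov  r2, #0x1d -> r2=0x1d
body[2] add  r0, r1, r1 -> r0=0xba
body[3] sub  r0, r3, #15 -> r0=0xf8
body[4] add  r2, r0, r1 -> r2=0xd5
body[5] mov  r2, #0x53 -> r2=0x53
body[6] sub  r2, r4, #21 -> r2=0x6b
body[7] mov  r0, r2 -> r0=0x6b
epilogue: pop r2=0xdd, sp=0xce
r0: caller-saved, written=True
r1: callee-saved, written=False
r3: callee-saved, written=False
r4: caller-saved, written=False

SURVIVE = r1,r3,r4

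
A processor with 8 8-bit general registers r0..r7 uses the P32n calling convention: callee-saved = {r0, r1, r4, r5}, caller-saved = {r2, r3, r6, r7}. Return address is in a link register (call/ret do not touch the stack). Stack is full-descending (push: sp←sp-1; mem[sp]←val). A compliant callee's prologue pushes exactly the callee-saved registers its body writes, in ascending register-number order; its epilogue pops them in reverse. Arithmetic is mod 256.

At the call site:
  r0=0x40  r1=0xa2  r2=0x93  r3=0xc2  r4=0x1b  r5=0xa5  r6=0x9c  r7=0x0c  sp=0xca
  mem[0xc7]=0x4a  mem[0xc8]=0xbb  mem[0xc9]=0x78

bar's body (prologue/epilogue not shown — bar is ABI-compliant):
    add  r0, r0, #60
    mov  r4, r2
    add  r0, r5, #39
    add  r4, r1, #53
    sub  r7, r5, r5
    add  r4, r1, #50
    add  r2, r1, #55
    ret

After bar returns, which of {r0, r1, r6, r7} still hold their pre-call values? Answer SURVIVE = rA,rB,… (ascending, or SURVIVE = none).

prologue: push r0 → mem[0xc9]=0x40, sp=0xc9
prologue: push r4 → mem[0xc8]=0x1b, sp=0xc8
body[0] add  r0, r0, #60 → r0=0x7c
body[1] mov  r4, r2 → r4=0x93
body[2] add  r0, r5, #39 → r0=0xcc
body[3] add  r4, r1, #53 → r4=0xd7
body[4] sub  r7, r5, r5 → r7=0x00
body[5] add  r4, r1, #50 → r4=0xd4
body[6] add  r2, r1, #55 → r2=0xd9
epilogue: pop r4=0x1b, sp=0xc9
epilogue: pop r0=0x40, sp=0xca
r0: callee-saved, written=True
r1: callee-saved, written=False
r6: caller-saved, written=False
r7: caller-saved, written=True

SURVIVE = r0,r1,r6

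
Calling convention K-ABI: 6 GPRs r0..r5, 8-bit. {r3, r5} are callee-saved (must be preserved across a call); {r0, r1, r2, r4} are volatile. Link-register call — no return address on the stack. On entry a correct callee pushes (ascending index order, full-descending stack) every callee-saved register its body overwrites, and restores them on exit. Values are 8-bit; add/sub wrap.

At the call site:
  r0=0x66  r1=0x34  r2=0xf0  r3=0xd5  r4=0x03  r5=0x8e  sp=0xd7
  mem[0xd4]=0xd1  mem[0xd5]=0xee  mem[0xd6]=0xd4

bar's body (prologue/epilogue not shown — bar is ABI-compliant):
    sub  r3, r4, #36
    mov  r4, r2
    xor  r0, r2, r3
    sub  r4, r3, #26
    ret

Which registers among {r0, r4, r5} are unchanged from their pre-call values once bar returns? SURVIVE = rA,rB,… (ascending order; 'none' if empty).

SURVIVE = r5

prologue: push r3 -> mem[0xd6]=0xd5, sp=0xd6
body[0] sub  r3, r4, #36 -> r3=0xdf
body[1] mov  r4, r2 -> r4=0xf0
body[2] xor  r0, r2, r3 -> r0=0x2f
body[3] sub  r4, r3, #26 -> r4=0xc5
epilogue: pop r3=0xd5, sp=0xd7
r0: caller-saved, written=True
r4: caller-saved, written=True
r5: callee-saved, written=False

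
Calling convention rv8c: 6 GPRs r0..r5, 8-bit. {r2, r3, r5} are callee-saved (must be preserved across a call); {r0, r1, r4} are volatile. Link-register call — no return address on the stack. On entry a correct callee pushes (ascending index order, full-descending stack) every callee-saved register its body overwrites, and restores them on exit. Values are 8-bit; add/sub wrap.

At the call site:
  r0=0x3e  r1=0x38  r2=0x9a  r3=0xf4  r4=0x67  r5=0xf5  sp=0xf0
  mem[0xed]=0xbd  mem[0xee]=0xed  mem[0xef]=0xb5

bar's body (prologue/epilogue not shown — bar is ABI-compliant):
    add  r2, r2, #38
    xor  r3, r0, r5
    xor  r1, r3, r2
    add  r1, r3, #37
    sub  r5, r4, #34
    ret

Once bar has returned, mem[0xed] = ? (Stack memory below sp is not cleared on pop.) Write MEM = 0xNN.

MEM = 0xf5

prologue: push r2 -> mem[0xef]=0x9a, sp=0xef
prologue: push r3 -> mem[0xee]=0xf4, sp=0xee
prologue: push r5 -> mem[0xed]=0xf5, sp=0xed
body[0] add  r2, r2, #38 -> r2=0xc0
body[1] xor  r3, r0, r5 -> r3=0xcb
body[2] xor  r1, r3, r2 -> r1=0x0b
body[3] add  r1, r3, #37 -> r1=0xf0
body[4] sub  r5, r4, #34 -> r5=0x45
epilogue: pop r5=0xf5, sp=0xee
epilogue: pop r3=0xf4, sp=0xef
epilogue: pop r2=0x9a, sp=0xf0
prologue pushed ['r2', 'r3', 'r5'] at ['0xef', '0xee', '0xed']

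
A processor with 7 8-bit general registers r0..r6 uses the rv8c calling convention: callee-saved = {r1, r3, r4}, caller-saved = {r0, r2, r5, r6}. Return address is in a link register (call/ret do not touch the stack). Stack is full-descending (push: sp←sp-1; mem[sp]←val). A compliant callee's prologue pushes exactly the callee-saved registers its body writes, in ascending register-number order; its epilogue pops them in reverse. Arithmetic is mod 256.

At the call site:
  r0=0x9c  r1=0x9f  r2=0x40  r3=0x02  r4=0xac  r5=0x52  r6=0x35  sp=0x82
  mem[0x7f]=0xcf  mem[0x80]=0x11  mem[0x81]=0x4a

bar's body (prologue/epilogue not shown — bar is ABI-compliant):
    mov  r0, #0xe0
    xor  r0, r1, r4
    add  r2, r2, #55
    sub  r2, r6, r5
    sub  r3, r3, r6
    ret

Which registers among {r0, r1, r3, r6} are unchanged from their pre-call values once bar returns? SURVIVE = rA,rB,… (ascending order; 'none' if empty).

prologue: push r3 → mem[0x81]=0x02, sp=0x81
body[0] mov  r0, #0xe0 → r0=0xe0
body[1] xor  r0, r1, r4 → r0=0x33
body[2] add  r2, r2, #55 → r2=0x77
body[3] sub  r2, r6, r5 → r2=0xe3
body[4] sub  r3, r3, r6 → r3=0xcd
epilogue: pop r3=0x02, sp=0x82
r0: caller-saved, written=True
r1: callee-saved, written=False
r3: callee-saved, written=True
r6: caller-saved, written=False

SURVIVE = r1,r3,r6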